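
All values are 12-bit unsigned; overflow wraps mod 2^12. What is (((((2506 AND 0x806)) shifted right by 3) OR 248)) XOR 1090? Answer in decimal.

2506 = 100111001010
0x806 = 100000000110
→ AND → 100000000010 = 2050
→ shifted right by 3 → 000100000000 = 256
248 = 000011111000
→ OR → 000111111000 = 504
1090 = 010001000010
→ XOR → 010110111010 = 1466

1466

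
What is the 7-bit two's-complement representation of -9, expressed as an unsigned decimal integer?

119

9 in 7 bits: 0001001
Invert: 1110110
Add 1:  1110111 = 119
(Check: 2^7 - 9 = 128 - 9 = 119.)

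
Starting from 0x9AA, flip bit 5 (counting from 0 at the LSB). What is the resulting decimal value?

2442

x = 100110101010
bit 5 is currently 1; toggle it via x ^ (1 << 5) = x ^ 32
→ 100110001010 = 2442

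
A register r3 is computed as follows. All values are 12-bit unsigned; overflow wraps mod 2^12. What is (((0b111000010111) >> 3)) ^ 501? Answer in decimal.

0b111000010111 = 111000010111
→ >> 3 → 000111000010 = 450
501 = 000111110101
→ ^ → 000000110111 = 55

55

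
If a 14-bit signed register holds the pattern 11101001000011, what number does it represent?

pattern = 11101001000011 (MSB is 1 ⇒ negative)
Invert: 00010110111100, add 1 → 00010110111101 = 1469, so the value is -1469.
(Equivalently: 14915 - 2^14 = 14915 - 16384 = -1469.)

-1469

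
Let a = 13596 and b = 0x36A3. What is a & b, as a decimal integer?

13596 = 11010100011100
0x36A3 = 11011010100011
AND → 11010000000000 = 13312

13312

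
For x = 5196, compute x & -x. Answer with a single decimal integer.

x = 1010001001100 = 5196
-x (two's complement) = …0101110110100
AND   = 0000000000100 = 4
(x & -x isolates the lowest set bit of x.)

4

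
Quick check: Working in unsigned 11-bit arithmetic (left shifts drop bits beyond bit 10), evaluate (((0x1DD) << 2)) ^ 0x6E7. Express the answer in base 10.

403

0x1DD = 00111011101
→ << 2 (mod 2^11) → 11101110100 = 1908
0x6E7 = 11011100111
→ ^ → 00110010011 = 403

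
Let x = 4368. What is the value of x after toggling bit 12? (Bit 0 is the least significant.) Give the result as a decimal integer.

x = 1000100010000
bit 12 is currently 1; toggle it via x ^ (1 << 12) = x ^ 4096
→ 0000100010000 = 272

272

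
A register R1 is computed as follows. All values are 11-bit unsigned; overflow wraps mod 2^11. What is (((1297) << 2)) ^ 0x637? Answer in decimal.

1297 = 10100010001
→ << 2 (mod 2^11) → 10001000100 = 1092
0x637 = 11000110111
→ ^ → 01001110011 = 627

627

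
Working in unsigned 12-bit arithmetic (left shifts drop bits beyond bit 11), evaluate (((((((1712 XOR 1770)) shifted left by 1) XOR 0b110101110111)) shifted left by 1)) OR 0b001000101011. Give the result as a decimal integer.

2991

1712 = 011010110000
1770 = 011011101010
→ XOR → 000001011010 = 90
→ shifted left by 1 (mod 2^12) → 000010110100 = 180
0b110101110111 = 110101110111
→ XOR → 110111000011 = 3523
→ shifted left by 1 (mod 2^12) → 101110000110 = 2950
0b001000101011 = 001000101011
→ OR → 101110101111 = 2991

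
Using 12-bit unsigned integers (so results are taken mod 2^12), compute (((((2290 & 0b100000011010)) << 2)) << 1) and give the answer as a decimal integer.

144

2290 = 100011110010
0b100000011010 = 100000011010
→ & → 100000010010 = 2066
→ << 2 (mod 2^12) → 000001001000 = 72
→ << 1 (mod 2^12) → 000010010000 = 144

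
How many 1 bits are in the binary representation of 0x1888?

4

0x1888 = 1100010001000
Count the 1s: 1 + 1 + 1 + 1 = 4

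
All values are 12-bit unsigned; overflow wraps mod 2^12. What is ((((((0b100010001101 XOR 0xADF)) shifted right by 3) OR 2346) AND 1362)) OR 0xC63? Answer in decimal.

3427

0b100010001101 = 100010001101
0xADF = 101011011111
→ XOR → 001001010010 = 594
→ shifted right by 3 → 000001001010 = 74
2346 = 100100101010
→ OR → 100101101010 = 2410
1362 = 010101010010
→ AND → 000101000010 = 322
0xC63 = 110001100011
→ OR → 110101100011 = 3427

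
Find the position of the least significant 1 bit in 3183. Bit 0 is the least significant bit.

0

3183 = 110001101111
Trailing zeros: 0, so the lowest set bit is bit 0 (value 1).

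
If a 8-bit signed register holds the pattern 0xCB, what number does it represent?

pattern = 11001011 (MSB is 1 ⇒ negative)
Invert: 00110100, add 1 → 00110101 = 53, so the value is -53.
(Equivalently: 203 - 2^8 = 203 - 256 = -53.)

-53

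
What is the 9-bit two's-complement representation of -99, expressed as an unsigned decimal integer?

413

99 in 9 bits: 001100011
Invert: 110011100
Add 1:  110011101 = 413
(Check: 2^9 - 99 = 512 - 99 = 413.)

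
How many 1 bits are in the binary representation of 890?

890 = 1101111010
Count the 1s: 1 + 1 + 1 + 1 + 1 + 1 + 1 = 7

7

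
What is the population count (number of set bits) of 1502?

8

1502 = 10111011110
Count the 1s: 1 + 1 + 1 + 1 + 1 + 1 + 1 + 1 = 8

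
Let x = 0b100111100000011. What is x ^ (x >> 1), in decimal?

26754

x = 100111100000011 = 20227
x>>1 = 010011110000001
XOR  = 110100010000010 = 26754
(x ^ (x >> 1) gives the standard binary-reflected Gray code of x.)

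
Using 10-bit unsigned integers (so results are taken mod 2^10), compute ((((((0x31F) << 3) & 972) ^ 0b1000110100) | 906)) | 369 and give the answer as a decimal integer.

0x31F = 1100011111
→ << 3 (mod 2^10) → 0011111000 = 248
972 = 1111001100
→ & → 0011001000 = 200
0b1000110100 = 1000110100
→ ^ → 1011111100 = 764
906 = 1110001010
→ | → 1111111110 = 1022
369 = 0101110001
→ | → 1111111111 = 1023

1023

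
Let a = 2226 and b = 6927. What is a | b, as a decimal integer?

7103

2226 = 0100010110010
6927 = 1101100001111
 OR → 1101110111111 = 7103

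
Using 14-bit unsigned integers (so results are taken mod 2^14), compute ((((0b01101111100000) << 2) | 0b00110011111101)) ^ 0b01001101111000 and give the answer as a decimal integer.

15493

0b01101111100000 = 01101111100000
→ << 2 (mod 2^14) → 10111110000000 = 12160
0b00110011111101 = 00110011111101
→ | → 10111111111101 = 12285
0b01001101111000 = 01001101111000
→ ^ → 11110010000101 = 15493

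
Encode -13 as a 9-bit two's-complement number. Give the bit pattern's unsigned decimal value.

13 in 9 bits: 000001101
Invert: 111110010
Add 1:  111110011 = 499
(Check: 2^9 - 13 = 512 - 13 = 499.)

499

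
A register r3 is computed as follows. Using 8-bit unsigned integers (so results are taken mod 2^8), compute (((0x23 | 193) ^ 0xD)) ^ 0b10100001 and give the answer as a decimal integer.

0x23 = 00100011
193 = 11000001
→ | → 11100011 = 227
0xD = 00001101
→ ^ → 11101110 = 238
0b10100001 = 10100001
→ ^ → 01001111 = 79

79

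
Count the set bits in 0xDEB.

0xDEB = 110111101011
Count the 1s: 1 + 1 + 1 + 1 + 1 + 1 + 1 + 1 + 1 = 9

9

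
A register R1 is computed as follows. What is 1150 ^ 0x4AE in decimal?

208

1150 = 10001111110
0x4AE = 10010101110
XOR → 00011010000 = 208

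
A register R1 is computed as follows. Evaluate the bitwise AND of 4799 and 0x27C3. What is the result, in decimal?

643

4799 = 01001010111111
0x27C3 = 10011111000011
AND → 00001010000011 = 643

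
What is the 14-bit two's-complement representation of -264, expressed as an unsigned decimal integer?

16120

264 in 14 bits: 00000100001000
Invert: 11111011110111
Add 1:  11111011111000 = 16120
(Check: 2^14 - 264 = 16384 - 264 = 16120.)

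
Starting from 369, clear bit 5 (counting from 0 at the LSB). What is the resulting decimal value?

337

x = 101110001
bit 5 is currently 1; clear it via x & ~(1 << 5) = x & ~32
→ 101010001 = 337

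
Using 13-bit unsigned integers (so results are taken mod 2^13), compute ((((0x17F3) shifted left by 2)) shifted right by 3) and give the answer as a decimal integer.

1017

0x17F3 = 1011111110011
→ shifted left by 2 (mod 2^13) → 1111111001100 = 8140
→ shifted right by 3 → 0001111111001 = 1017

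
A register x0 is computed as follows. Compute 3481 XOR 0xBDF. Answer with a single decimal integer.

1606

3481 = 110110011001
0xBDF = 101111011111
XOR → 011001000110 = 1606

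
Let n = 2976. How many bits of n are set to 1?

2976 = 101110100000
Count the 1s: 1 + 1 + 1 + 1 + 1 = 5

5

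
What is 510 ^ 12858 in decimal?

510 = 00000111111110
12858 = 11001000111010
XOR → 11001111000100 = 13252

13252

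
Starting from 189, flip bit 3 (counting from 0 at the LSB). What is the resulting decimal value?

x = 10111101
bit 3 is currently 1; toggle it via x ^ (1 << 3) = x ^ 8
→ 10110101 = 181

181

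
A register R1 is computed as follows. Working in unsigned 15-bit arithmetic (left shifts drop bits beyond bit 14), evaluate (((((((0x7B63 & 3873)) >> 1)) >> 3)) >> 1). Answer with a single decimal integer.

89

0x7B63 = 111101101100011
3873 = 000111100100001
→ & → 000101100100001 = 2849
→ >> 1 → 000010110010000 = 1424
→ >> 3 → 000000010110010 = 178
→ >> 1 → 000000001011001 = 89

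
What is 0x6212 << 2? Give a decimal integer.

100424

0x6212 = 00110001000010010
shift left by 2 → 11000100001001000 = 100424
(equivalently, 25106 × 2^2 = 25106 × 4)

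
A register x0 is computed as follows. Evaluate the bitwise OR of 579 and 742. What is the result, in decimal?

743

579 = 1001000011
742 = 1011100110
 OR → 1011100111 = 743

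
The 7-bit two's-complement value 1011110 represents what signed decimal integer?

pattern = 1011110 (MSB is 1 ⇒ negative)
Invert: 0100001, add 1 → 0100010 = 34, so the value is -34.
(Equivalently: 94 - 2^7 = 94 - 128 = -34.)

-34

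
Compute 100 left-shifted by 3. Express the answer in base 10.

100 = 0001100100
shift left by 3 → 1100100000 = 800
(equivalently, 100 × 2^3 = 100 × 8)

800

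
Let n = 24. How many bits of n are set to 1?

24 = 11000
Count the 1s: 1 + 1 = 2

2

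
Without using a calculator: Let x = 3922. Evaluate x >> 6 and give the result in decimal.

61

3922 = 111101010010
shift right by 6 → 000000111101 = 61
(equivalently, floor(3922 / 64))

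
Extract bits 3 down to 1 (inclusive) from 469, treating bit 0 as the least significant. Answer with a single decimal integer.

v = 111010101
Shift right by 1: 11101010
Mask low 3 bits: 010 = 2

2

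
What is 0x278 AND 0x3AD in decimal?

552

0x278 = 1001111000
0x3AD = 1110101101
AND → 1000101000 = 552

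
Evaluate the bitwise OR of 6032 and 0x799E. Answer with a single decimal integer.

6032 = 001011110010000
0x799E = 111100110011110
 OR → 111111110011110 = 32670

32670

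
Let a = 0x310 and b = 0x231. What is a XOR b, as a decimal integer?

289

0x310 = 1100010000
0x231 = 1000110001
XOR → 0100100001 = 289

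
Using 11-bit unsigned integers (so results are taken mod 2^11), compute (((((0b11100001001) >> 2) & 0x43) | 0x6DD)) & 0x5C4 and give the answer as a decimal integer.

0b11100001001 = 11100001001
→ >> 2 → 00111000010 = 450
0x43 = 00001000011
→ & → 00001000010 = 66
0x6DD = 11011011101
→ | → 11011011111 = 1759
0x5C4 = 10111000100
→ & → 10011000100 = 1220

1220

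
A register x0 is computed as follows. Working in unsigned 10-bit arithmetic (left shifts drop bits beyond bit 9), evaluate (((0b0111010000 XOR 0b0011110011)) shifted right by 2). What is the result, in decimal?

0b0111010000 = 0111010000
0b0011110011 = 0011110011
→ XOR → 0100100011 = 291
→ shifted right by 2 → 0001001000 = 72

72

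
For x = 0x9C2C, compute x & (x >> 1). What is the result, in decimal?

3076

x = 1001110000101100 = 39980
x>>1 = 0100111000010110
AND  = 0000110000000100 = 3076
(x & (x >> 1) has a 1 wherever x has two consecutive 1 bits.)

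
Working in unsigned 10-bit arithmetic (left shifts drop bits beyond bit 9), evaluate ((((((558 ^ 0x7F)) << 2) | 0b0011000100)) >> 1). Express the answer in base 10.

558 = 1000101110
0x7F = 0001111111
→ ^ → 1001010001 = 593
→ << 2 (mod 2^10) → 0101000100 = 324
0b0011000100 = 0011000100
→ | → 0111000100 = 452
→ >> 1 → 0011100010 = 226

226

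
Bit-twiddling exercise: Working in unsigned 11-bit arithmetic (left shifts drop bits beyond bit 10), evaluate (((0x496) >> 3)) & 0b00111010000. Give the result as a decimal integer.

144

0x496 = 10010010110
→ >> 3 → 00010010010 = 146
0b00111010000 = 00111010000
→ & → 00010010000 = 144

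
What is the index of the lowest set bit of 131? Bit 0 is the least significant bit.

131 = 10000011
Trailing zeros: 0, so the lowest set bit is bit 0 (value 1).

0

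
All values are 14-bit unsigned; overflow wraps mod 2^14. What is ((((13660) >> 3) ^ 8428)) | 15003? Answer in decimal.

13660 = 11010101011100
→ >> 3 → 00011010101011 = 1707
8428 = 10000011101100
→ ^ → 10011001000111 = 9799
15003 = 11101010011011
→ | → 11111011011111 = 16095

16095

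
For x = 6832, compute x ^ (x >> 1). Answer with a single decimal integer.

6120

x = 1101010110000 = 6832
x>>1 = 0110101011000
XOR  = 1011111101000 = 6120
(x ^ (x >> 1) gives the standard binary-reflected Gray code of x.)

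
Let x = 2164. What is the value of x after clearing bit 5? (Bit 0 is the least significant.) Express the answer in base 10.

x = 100001110100
bit 5 is currently 1; clear it via x & ~(1 << 5) = x & ~32
→ 100001010100 = 2132

2132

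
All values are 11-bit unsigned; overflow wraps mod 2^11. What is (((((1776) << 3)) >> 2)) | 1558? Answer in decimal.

2038

1776 = 11011110000
→ << 3 (mod 2^11) → 11110000000 = 1920
→ >> 2 → 00111100000 = 480
1558 = 11000010110
→ | → 11111110110 = 2038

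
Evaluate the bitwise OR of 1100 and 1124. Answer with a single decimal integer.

1132

1100 = 10001001100
1124 = 10001100100
 OR → 10001101100 = 1132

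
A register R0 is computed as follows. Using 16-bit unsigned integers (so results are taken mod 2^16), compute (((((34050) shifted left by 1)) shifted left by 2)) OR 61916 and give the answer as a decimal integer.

63964

34050 = 1000010100000010
→ shifted left by 1 (mod 2^16) → 0000101000000100 = 2564
→ shifted left by 2 (mod 2^16) → 0010100000010000 = 10256
61916 = 1111000111011100
→ OR → 1111100111011100 = 63964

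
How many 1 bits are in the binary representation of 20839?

8

20839 = 101000101100111
Count the 1s: 1 + 1 + 1 + 1 + 1 + 1 + 1 + 1 = 8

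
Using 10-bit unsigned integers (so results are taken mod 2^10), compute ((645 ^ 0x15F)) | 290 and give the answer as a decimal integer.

1018

645 = 1010000101
0x15F = 0101011111
→ ^ → 1111011010 = 986
290 = 0100100010
→ | → 1111111010 = 1018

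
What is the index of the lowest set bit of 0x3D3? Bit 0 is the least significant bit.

0x3D3 = 1111010011
Trailing zeros: 0, so the lowest set bit is bit 0 (value 1).

0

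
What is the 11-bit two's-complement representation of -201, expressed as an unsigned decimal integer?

201 in 11 bits: 00011001001
Invert: 11100110110
Add 1:  11100110111 = 1847
(Check: 2^11 - 201 = 2048 - 201 = 1847.)

1847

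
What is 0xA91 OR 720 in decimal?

2769

0xA91 = 101010010001
720 = 001011010000
 OR → 101011010001 = 2769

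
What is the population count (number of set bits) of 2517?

7

2517 = 100111010101
Count the 1s: 1 + 1 + 1 + 1 + 1 + 1 + 1 = 7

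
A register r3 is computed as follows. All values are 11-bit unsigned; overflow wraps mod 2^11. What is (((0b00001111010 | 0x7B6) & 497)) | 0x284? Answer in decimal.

0b00001111010 = 00001111010
0x7B6 = 11110110110
→ | → 11111111110 = 2046
497 = 00111110001
→ & → 00111110000 = 496
0x284 = 01010000100
→ | → 01111110100 = 1012

1012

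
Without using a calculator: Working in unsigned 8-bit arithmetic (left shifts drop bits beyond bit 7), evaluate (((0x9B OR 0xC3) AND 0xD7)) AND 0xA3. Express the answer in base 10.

0x9B = 10011011
0xC3 = 11000011
→ OR → 11011011 = 219
0xD7 = 11010111
→ AND → 11010011 = 211
0xA3 = 10100011
→ AND → 10000011 = 131

131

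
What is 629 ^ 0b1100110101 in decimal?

629 = 1001110101
b = 1100110101
XOR → 0101000000 = 320

320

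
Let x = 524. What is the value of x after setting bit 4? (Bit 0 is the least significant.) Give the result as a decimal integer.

x = 1000001100
bit 4 is currently 0; set it via x | (1 << 4) = x | 16
→ 1000011100 = 540

540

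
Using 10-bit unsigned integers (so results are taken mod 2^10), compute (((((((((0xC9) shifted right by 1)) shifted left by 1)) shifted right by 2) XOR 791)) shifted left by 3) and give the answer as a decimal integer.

296

0xC9 = 0011001001
→ shifted right by 1 → 0001100100 = 100
→ shifted left by 1 (mod 2^10) → 0011001000 = 200
→ shifted right by 2 → 0000110010 = 50
791 = 1100010111
→ XOR → 1100100101 = 805
→ shifted left by 3 (mod 2^10) → 0100101000 = 296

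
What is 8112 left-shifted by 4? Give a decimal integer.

129792

8112 = 00001111110110000
shift left by 4 → 11111101100000000 = 129792
(equivalently, 8112 × 2^4 = 8112 × 16)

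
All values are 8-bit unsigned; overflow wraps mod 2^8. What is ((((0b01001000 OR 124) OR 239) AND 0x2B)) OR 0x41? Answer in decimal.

107

0b01001000 = 01001000
124 = 01111100
→ OR → 01111100 = 124
239 = 11101111
→ OR → 11111111 = 255
0x2B = 00101011
→ AND → 00101011 = 43
0x41 = 01000001
→ OR → 01101011 = 107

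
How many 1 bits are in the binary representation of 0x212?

3

0x212 = 1000010010
Count the 1s: 1 + 1 + 1 = 3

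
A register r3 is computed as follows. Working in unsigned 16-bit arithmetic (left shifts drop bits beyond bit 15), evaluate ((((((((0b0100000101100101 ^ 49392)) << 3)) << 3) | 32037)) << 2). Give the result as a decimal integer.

62868

0b0100000101100101 = 0100000101100101
49392 = 1100000011110000
→ ^ → 1000000110010101 = 33173
→ << 3 (mod 2^16) → 0000110010101000 = 3240
→ << 3 (mod 2^16) → 0110010101000000 = 25920
32037 = 0111110100100101
→ | → 0111110101100101 = 32101
→ << 2 (mod 2^16) → 1111010110010100 = 62868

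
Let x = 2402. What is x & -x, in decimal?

x = 100101100010 = 2402
-x (two's complement) = …011010011110
AND   = 000000000010 = 2
(x & -x isolates the lowest set bit of x.)

2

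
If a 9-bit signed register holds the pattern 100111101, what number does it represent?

pattern = 100111101 (MSB is 1 ⇒ negative)
Invert: 011000010, add 1 → 011000011 = 195, so the value is -195.
(Equivalently: 317 - 2^9 = 317 - 512 = -195.)

-195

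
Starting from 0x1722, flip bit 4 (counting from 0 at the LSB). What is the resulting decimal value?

x = 1011100100010
bit 4 is currently 0; toggle it via x ^ (1 << 4) = x ^ 16
→ 1011100110010 = 5938

5938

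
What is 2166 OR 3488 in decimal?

3574

2166 = 100001110110
3488 = 110110100000
 OR → 110111110110 = 3574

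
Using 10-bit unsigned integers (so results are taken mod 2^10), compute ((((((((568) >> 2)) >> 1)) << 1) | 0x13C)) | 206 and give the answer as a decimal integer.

568 = 1000111000
→ >> 2 → 0010001110 = 142
→ >> 1 → 0001000111 = 71
→ << 1 (mod 2^10) → 0010001110 = 142
0x13C = 0100111100
→ | → 0110111110 = 446
206 = 0011001110
→ | → 0111111110 = 510

510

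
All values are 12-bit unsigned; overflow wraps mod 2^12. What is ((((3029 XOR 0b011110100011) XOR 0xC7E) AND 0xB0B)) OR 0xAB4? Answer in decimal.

2748

3029 = 101111010101
0b011110100011 = 011110100011
→ XOR → 110001110110 = 3190
0xC7E = 110001111110
→ XOR → 000000001000 = 8
0xB0B = 101100001011
→ AND → 000000001000 = 8
0xAB4 = 101010110100
→ OR → 101010111100 = 2748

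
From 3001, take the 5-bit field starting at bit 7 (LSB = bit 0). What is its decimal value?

23

v = 0101110111001
Shift right by 7: 010111
Mask low 5 bits: 10111 = 23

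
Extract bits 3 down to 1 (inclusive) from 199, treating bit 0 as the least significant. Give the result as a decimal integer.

3

v = 000011000111
Shift right by 1: 00001100011
Mask low 3 bits: 011 = 3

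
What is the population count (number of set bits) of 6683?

6683 = 1101000011011
Count the 1s: 1 + 1 + 1 + 1 + 1 + 1 + 1 = 7

7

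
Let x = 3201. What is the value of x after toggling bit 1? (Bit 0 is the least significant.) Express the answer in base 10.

x = 110010000001
bit 1 is currently 0; toggle it via x ^ (1 << 1) = x ^ 2
→ 110010000011 = 3203

3203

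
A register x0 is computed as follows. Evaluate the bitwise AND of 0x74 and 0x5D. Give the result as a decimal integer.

0x74 = 1110100
0x5D = 1011101
AND → 1010100 = 84

84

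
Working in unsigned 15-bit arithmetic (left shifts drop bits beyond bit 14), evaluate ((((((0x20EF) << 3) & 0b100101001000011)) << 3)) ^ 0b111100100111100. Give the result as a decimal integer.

27452

0x20EF = 010000011101111
→ << 3 (mod 2^15) → 000011101111000 = 1912
0b100101001000011 = 100101001000011
→ & → 000001001000000 = 576
→ << 3 (mod 2^15) → 001001000000000 = 4608
0b111100100111100 = 111100100111100
→ ^ → 110101100111100 = 27452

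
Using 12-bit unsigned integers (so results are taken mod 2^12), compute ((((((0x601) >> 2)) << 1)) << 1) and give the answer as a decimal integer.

1536

0x601 = 011000000001
→ >> 2 → 000110000000 = 384
→ << 1 (mod 2^12) → 001100000000 = 768
→ << 1 (mod 2^12) → 011000000000 = 1536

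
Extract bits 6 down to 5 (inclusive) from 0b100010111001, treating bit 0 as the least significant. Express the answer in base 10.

v = 100010111001
Shift right by 5: 1000101
Mask low 2 bits: 01 = 1

1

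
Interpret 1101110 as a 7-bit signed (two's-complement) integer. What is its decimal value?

pattern = 1101110 (MSB is 1 ⇒ negative)
Invert: 0010001, add 1 → 0010010 = 18, so the value is -18.
(Equivalently: 110 - 2^7 = 110 - 128 = -18.)

-18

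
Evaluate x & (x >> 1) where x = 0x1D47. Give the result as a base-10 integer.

x = 1110101000111 = 7495
x>>1 = 0111010100011
AND  = 0110000000011 = 3075
(x & (x >> 1) has a 1 wherever x has two consecutive 1 bits.)

3075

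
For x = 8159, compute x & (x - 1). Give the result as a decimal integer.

x = 1111111011111 = 8159
x - 1 = 1111111011110
AND   = 1111111011110 = 8158
(x & (x - 1) clears the lowest set bit of x.)

8158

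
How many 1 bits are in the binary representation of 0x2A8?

0x2A8 = 1010101000
Count the 1s: 1 + 1 + 1 + 1 = 4

4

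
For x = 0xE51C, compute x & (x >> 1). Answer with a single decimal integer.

24588

x = 1110010100011100 = 58652
x>>1 = 0111001010001110
AND  = 0110000000001100 = 24588
(x & (x >> 1) has a 1 wherever x has two consecutive 1 bits.)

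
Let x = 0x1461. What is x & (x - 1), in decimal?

5216

x = 1010001100001 = 5217
x - 1 = 1010001100000
AND   = 1010001100000 = 5216
(x & (x - 1) clears the lowest set bit of x.)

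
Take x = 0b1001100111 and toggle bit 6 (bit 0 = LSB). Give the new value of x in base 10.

x = 1001100111
bit 6 is currently 1; toggle it via x ^ (1 << 6) = x ^ 64
→ 1000100111 = 551

551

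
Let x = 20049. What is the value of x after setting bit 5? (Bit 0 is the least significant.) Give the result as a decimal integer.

20081

x = 100111001010001
bit 5 is currently 0; set it via x | (1 << 5) = x | 32
→ 100111001110001 = 20081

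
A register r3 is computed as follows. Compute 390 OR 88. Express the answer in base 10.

390 = 110000110
88 = 001011000
 OR → 111011110 = 478

478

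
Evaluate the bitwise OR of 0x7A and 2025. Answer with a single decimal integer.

0x7A = 00001111010
2025 = 11111101001
 OR → 11111111011 = 2043

2043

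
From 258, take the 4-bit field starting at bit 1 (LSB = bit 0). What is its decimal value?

v = 100000010
Shift right by 1: 10000001
Mask low 4 bits: 0001 = 1

1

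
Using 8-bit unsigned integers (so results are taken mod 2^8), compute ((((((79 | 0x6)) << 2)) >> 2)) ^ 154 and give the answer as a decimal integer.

79 = 01001111
0x6 = 00000110
→ | → 01001111 = 79
→ << 2 (mod 2^8) → 00111100 = 60
→ >> 2 → 00001111 = 15
154 = 10011010
→ ^ → 10010101 = 149

149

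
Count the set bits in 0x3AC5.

0x3AC5 = 11101011000101
Count the 1s: 1 + 1 + 1 + 1 + 1 + 1 + 1 + 1 = 8

8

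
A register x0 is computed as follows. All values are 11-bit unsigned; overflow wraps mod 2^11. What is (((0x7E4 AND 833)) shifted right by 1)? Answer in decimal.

0x7E4 = 11111100100
833 = 01101000001
→ AND → 01101000000 = 832
→ shifted right by 1 → 00110100000 = 416

416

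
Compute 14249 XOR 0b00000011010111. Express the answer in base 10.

14249 = 11011110101001
b = 00000011010111
XOR → 11011101111110 = 14206

14206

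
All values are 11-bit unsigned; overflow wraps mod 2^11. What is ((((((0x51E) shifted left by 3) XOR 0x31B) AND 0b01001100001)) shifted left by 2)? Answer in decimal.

0x51E = 10100011110
→ shifted left by 3 (mod 2^11) → 00011110000 = 240
0x31B = 01100011011
→ XOR → 01111101011 = 1003
0b01001100001 = 01001100001
→ AND → 01001100001 = 609
→ shifted left by 2 (mod 2^11) → 00110000100 = 388

388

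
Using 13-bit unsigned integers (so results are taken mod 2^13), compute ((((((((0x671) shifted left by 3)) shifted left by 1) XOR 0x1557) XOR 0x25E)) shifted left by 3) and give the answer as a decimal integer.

0x671 = 0011001110001
→ shifted left by 3 (mod 2^13) → 1001110001000 = 5000
→ shifted left by 1 (mod 2^13) → 0011100010000 = 1808
0x1557 = 1010101010111
→ XOR → 1001001000111 = 4679
0x25E = 0001001011110
→ XOR → 1000000011001 = 4121
→ shifted left by 3 (mod 2^13) → 0000011001000 = 200

200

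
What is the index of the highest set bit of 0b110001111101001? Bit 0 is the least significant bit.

0b110001111101001 = 110001111101001
The topmost 1 is at position 14 (since 2^14 = 16384 ≤ 25577 < 32768).

14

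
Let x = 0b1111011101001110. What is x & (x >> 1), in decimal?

29446

x = 1111011101001110 = 63310
x>>1 = 0111101110100111
AND  = 0111001100000110 = 29446
(x & (x >> 1) has a 1 wherever x has two consecutive 1 bits.)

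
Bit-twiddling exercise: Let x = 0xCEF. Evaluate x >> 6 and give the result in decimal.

51

0xCEF = 110011101111
shift right by 6 → 000000110011 = 51
(equivalently, floor(3311 / 64))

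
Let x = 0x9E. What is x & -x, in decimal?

2

x = 10011110 = 158
-x (two's complement) = …01100010
AND   = 00000010 = 2
(x & -x isolates the lowest set bit of x.)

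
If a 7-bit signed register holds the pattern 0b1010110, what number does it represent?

pattern = 1010110 (MSB is 1 ⇒ negative)
Invert: 0101001, add 1 → 0101010 = 42, so the value is -42.
(Equivalently: 86 - 2^7 = 86 - 128 = -42.)

-42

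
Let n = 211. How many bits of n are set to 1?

211 = 11010011
Count the 1s: 1 + 1 + 1 + 1 + 1 = 5

5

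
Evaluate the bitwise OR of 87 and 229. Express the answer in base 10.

247

87 = 01010111
229 = 11100101
 OR → 11110111 = 247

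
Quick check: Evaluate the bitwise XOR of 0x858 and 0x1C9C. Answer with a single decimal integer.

5316

0x858 = 0100001011000
0x1C9C = 1110010011100
XOR → 1010011000100 = 5316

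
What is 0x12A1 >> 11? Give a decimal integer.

0x12A1 = 1001010100001
shift right by 11 → 0000000000010 = 2
(equivalently, floor(4769 / 2048))

2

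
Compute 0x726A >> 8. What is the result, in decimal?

0x726A = 111001001101010
shift right by 8 → 000000001110010 = 114
(equivalently, floor(29290 / 256))

114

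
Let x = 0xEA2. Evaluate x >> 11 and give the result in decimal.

0xEA2 = 111010100010
shift right by 11 → 000000000001 = 1
(equivalently, floor(3746 / 2048))

1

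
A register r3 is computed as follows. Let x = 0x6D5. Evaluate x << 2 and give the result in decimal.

0x6D5 = 0011011010101
shift left by 2 → 1101101010100 = 6996
(equivalently, 1749 × 2^2 = 1749 × 4)

6996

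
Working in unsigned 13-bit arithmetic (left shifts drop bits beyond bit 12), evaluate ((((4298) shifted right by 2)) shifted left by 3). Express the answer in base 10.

400

4298 = 1000011001010
→ shifted right by 2 → 0010000110010 = 1074
→ shifted left by 3 (mod 2^13) → 0000110010000 = 400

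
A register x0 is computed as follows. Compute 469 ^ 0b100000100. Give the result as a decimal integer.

209

469 = 111010101
b = 100000100
XOR → 011010001 = 209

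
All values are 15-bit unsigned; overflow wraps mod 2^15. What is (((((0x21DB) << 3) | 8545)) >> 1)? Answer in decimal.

6140

0x21DB = 010000111011011
→ << 3 (mod 2^15) → 000111011011000 = 3800
8545 = 010000101100001
→ | → 010111111111001 = 12281
→ >> 1 → 001011111111100 = 6140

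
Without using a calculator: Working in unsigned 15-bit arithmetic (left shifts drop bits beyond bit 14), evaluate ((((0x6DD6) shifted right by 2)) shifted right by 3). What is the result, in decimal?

878

0x6DD6 = 110110111010110
→ shifted right by 2 → 001101101110101 = 7029
→ shifted right by 3 → 000001101101110 = 878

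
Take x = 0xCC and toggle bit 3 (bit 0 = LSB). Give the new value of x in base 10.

196

x = 000000011001100
bit 3 is currently 1; toggle it via x ^ (1 << 3) = x ^ 8
→ 000000011000100 = 196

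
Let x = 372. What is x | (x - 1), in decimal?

375

x = 101110100 = 372
x - 1 = 101110011
OR    = 101110111 = 375
(x | (x - 1) sets all bits below the lowest set bit.)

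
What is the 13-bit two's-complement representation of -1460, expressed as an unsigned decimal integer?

1460 in 13 bits: 0010110110100
Invert: 1101001001011
Add 1:  1101001001100 = 6732
(Check: 2^13 - 1460 = 8192 - 1460 = 6732.)

6732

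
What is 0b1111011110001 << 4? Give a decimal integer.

x = 00001111011110001
shift left by 4 → 11110111100010000 = 126736
(equivalently, 7921 × 2^4 = 7921 × 16)

126736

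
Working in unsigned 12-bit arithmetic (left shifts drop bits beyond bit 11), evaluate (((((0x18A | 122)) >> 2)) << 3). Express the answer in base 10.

1008

0x18A = 000110001010
122 = 000001111010
→ | → 000111111010 = 506
→ >> 2 → 000001111110 = 126
→ << 3 (mod 2^12) → 001111110000 = 1008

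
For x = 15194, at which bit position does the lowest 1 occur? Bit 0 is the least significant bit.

15194 = 11101101011010
Trailing zeros: 1, so the lowest set bit is bit 1 (value 2).

1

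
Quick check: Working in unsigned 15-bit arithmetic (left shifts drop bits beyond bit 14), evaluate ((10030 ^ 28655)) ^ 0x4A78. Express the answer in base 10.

10030 = 010011100101110
28655 = 110111111101111
→ ^ → 100100011000001 = 18625
0x4A78 = 100101001111000
→ ^ → 000001010111001 = 697

697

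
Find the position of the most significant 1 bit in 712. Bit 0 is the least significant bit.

712 = 1011001000
The topmost 1 is at position 9 (since 2^9 = 512 ≤ 712 < 1024).

9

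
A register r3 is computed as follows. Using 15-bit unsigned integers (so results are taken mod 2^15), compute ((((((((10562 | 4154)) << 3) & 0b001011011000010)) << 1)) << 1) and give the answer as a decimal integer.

2816

10562 = 010100101000010
4154 = 001000000111010
→ | → 011100101111010 = 14714
→ << 3 (mod 2^15) → 100101111010000 = 19408
0b001011011000010 = 001011011000010
→ & → 000001011000000 = 704
→ << 1 (mod 2^15) → 000010110000000 = 1408
→ << 1 (mod 2^15) → 000101100000000 = 2816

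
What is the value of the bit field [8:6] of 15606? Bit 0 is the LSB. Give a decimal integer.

v = 11110011110110
Shift right by 6: 11110011
Mask low 3 bits: 011 = 3

3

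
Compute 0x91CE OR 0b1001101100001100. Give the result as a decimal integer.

0x91CE = 1001000111001110
b = 1001101100001100
 OR → 1001101111001110 = 39886

39886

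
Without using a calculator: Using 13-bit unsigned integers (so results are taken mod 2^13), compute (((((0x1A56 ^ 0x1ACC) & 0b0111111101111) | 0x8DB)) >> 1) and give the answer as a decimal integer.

1133

0x1A56 = 1101001010110
0x1ACC = 1101011001100
→ ^ → 0000010011010 = 154
0b0111111101111 = 0111111101111
→ & → 0000010001010 = 138
0x8DB = 0100011011011
→ | → 0100011011011 = 2267
→ >> 1 → 0010001101101 = 1133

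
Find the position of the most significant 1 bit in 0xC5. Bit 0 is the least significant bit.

0xC5 = 11000101
The topmost 1 is at position 7 (since 2^7 = 128 ≤ 197 < 256).

7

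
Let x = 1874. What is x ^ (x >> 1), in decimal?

x = 11101010010 = 1874
x>>1 = 01110101001
XOR  = 10011111011 = 1275
(x ^ (x >> 1) gives the standard binary-reflected Gray code of x.)

1275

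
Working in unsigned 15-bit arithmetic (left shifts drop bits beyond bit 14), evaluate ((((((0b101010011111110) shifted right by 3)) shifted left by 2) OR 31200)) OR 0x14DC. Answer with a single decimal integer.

32764

0b101010011111110 = 101010011111110
→ shifted right by 3 → 000101010011111 = 2719
→ shifted left by 2 (mod 2^15) → 010101001111100 = 10876
31200 = 111100111100000
→ OR → 111101111111100 = 31740
0x14DC = 001010011011100
→ OR → 111111111111100 = 32764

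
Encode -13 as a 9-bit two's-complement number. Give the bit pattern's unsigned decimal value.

13 in 9 bits: 000001101
Invert: 111110010
Add 1:  111110011 = 499
(Check: 2^9 - 13 = 512 - 13 = 499.)

499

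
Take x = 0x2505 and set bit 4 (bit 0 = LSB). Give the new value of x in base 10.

9493

x = 10010100000101
bit 4 is currently 0; set it via x | (1 << 4) = x | 16
→ 10010100010101 = 9493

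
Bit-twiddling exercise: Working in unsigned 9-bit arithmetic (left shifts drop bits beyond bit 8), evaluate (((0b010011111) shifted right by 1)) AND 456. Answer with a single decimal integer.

0b010011111 = 010011111
→ shifted right by 1 → 001001111 = 79
456 = 111001000
→ AND → 001001000 = 72

72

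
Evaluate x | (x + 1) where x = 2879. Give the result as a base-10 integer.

2943

x = 101100111111 = 2879
x + 1 = 101101000000
OR    = 101101111111 = 2943
(x | (x + 1) sets the lowest cleared bit.)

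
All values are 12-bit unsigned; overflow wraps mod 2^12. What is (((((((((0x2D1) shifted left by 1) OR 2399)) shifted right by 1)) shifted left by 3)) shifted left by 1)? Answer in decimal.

4080

0x2D1 = 001011010001
→ shifted left by 1 (mod 2^12) → 010110100010 = 1442
2399 = 100101011111
→ OR → 110111111111 = 3583
→ shifted right by 1 → 011011111111 = 1791
→ shifted left by 3 (mod 2^12) → 011111111000 = 2040
→ shifted left by 1 (mod 2^12) → 111111110000 = 4080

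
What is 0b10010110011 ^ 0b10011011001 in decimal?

a = 10010110011
b = 10011011001
XOR → 00001101010 = 106

106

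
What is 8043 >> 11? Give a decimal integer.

3

8043 = 1111101101011
shift right by 11 → 0000000000011 = 3
(equivalently, floor(8043 / 2048))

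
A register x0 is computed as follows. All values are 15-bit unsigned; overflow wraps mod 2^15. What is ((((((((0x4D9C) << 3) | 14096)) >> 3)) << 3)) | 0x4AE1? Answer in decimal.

32753

0x4D9C = 100110110011100
→ << 3 (mod 2^15) → 110110011100000 = 27872
14096 = 011011100010000
→ | → 111111111110000 = 32752
→ >> 3 → 000111111111110 = 4094
→ << 3 (mod 2^15) → 111111111110000 = 32752
0x4AE1 = 100101011100001
→ | → 111111111110001 = 32753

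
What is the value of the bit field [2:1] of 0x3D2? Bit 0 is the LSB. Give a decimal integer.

1

v = 01111010010
Shift right by 1: 0111101001
Mask low 2 bits: 01 = 1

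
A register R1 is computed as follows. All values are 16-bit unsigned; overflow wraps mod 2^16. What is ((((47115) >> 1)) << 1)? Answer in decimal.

47115 = 1011100000001011
→ >> 1 → 0101110000000101 = 23557
→ << 1 (mod 2^16) → 1011100000001010 = 47114

47114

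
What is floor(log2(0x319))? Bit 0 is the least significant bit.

9

0x319 = 1100011001
The topmost 1 is at position 9 (since 2^9 = 512 ≤ 793 < 1024).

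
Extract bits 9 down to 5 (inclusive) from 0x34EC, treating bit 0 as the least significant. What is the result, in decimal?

v = 011010011101100
Shift right by 5: 0110100111
Mask low 5 bits: 00111 = 7

7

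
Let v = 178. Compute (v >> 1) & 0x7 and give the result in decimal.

v = 10110010
Shift right by 1: 1011001
Mask low 3 bits: 001 = 1

1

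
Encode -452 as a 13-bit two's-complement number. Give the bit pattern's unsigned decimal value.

452 in 13 bits: 0000111000100
Invert: 1111000111011
Add 1:  1111000111100 = 7740
(Check: 2^13 - 452 = 8192 - 452 = 7740.)

7740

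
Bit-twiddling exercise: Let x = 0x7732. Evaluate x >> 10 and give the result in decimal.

29

0x7732 = 111011100110010
shift right by 10 → 000000000011101 = 29
(equivalently, floor(30514 / 1024))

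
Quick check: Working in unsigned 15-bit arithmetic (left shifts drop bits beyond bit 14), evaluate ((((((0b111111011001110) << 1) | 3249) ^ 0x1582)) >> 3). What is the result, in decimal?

0b111111011001110 = 111111011001110
→ << 1 (mod 2^15) → 111110110011100 = 32156
3249 = 000110010110001
→ | → 111110110111101 = 32189
0x1582 = 001010110000010
→ ^ → 110100000111111 = 26687
→ >> 3 → 000110100000111 = 3335

3335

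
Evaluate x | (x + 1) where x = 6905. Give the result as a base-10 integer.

x = 1101011111001 = 6905
x + 1 = 1101011111010
OR    = 1101011111011 = 6907
(x | (x + 1) sets the lowest cleared bit.)

6907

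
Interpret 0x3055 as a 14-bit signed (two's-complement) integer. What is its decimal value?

pattern = 11000001010101 (MSB is 1 ⇒ negative)
Invert: 00111110101010, add 1 → 00111110101011 = 4011, so the value is -4011.
(Equivalently: 12373 - 2^14 = 12373 - 16384 = -4011.)

-4011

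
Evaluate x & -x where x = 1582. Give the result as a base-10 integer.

x = 11000101110 = 1582
-x (two's complement) = …00111010010
AND   = 00000000010 = 2
(x & -x isolates the lowest set bit of x.)

2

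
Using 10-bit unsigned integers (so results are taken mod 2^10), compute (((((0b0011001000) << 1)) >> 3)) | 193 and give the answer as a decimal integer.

243

0b0011001000 = 0011001000
→ << 1 (mod 2^10) → 0110010000 = 400
→ >> 3 → 0000110010 = 50
193 = 0011000001
→ | → 0011110011 = 243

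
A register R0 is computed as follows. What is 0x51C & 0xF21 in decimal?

0x51C = 010100011100
0xF21 = 111100100001
AND → 010100000000 = 1280

1280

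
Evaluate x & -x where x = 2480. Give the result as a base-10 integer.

16

x = 100110110000 = 2480
-x (two's complement) = …011001010000
AND   = 000000010000 = 16
(x & -x isolates the lowest set bit of x.)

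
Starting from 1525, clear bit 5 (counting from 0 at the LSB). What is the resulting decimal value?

1493

x = 10111110101
bit 5 is currently 1; clear it via x & ~(1 << 5) = x & ~32
→ 10111010101 = 1493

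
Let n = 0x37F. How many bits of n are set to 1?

9

0x37F = 1101111111
Count the 1s: 1 + 1 + 1 + 1 + 1 + 1 + 1 + 1 + 1 = 9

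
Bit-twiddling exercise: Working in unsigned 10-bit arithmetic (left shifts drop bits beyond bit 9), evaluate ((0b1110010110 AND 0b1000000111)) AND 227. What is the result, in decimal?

0b1110010110 = 1110010110
0b1000000111 = 1000000111
→ AND → 1000000110 = 518
227 = 0011100011
→ AND → 0000000010 = 2

2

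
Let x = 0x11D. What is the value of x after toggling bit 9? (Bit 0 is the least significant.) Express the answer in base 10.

x = 0100011101
bit 9 is currently 0; toggle it via x ^ (1 << 9) = x ^ 512
→ 1100011101 = 797

797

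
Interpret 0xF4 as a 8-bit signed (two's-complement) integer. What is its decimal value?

-12

pattern = 11110100 (MSB is 1 ⇒ negative)
Invert: 00001011, add 1 → 00001100 = 12, so the value is -12.
(Equivalently: 244 - 2^8 = 244 - 256 = -12.)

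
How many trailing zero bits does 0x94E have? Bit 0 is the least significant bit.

1

0x94E = 100101001110
Trailing zeros: 1, so the lowest set bit is bit 1 (value 2).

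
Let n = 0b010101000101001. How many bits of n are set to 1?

6

n = 10101000101001
Count the 1s: 1 + 1 + 1 + 1 + 1 + 1 = 6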